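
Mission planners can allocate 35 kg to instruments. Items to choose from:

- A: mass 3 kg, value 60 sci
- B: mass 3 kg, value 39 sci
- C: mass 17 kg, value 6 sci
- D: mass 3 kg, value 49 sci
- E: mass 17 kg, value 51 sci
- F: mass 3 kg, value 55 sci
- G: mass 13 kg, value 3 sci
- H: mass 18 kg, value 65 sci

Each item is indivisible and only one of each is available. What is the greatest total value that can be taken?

268 sci

Check high-value combinations within 35 kg:
- A+B+D+F+H: mass 3+3+3+3+18=30, value 60+39+49+55+65=268
- A+B+D+E+F: mass 3+3+3+17+3=29, value 60+39+49+51+55=254
- A+D+F+H: mass 3+3+3+18=27, value 60+49+55+65=229
- A+B+F+H: mass 3+3+3+18=27, value 60+39+55+65=219
Best: 268 sci.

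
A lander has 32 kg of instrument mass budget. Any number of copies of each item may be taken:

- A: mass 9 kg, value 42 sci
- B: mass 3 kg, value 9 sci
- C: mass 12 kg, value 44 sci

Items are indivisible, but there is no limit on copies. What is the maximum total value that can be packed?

135 sci

Best value-per-unit is A at 42/9; filling with it alone gives 3×42 = 126.
Optimal mix: 3×A + 1×B → mass 30, value 135.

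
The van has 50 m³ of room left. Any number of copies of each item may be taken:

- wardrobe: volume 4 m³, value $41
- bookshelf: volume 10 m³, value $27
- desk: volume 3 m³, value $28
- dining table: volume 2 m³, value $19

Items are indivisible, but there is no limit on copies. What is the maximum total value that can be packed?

$511

Best value-per-unit is wardrobe at 41/4; filling with it alone gives 12×41 = 492.
Optimal mix: 12×wardrobe + 1×dining table → volume 50, value 511.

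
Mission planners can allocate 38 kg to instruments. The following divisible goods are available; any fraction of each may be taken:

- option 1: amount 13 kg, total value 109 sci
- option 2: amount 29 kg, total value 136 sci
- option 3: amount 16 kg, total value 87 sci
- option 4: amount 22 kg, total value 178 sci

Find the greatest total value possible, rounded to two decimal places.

303.31

Take in order of value per unit:
- option 1 (109/13 per unit): all 13 → value 109, running total 109.00
- option 4 (178/22 per unit): all 22 → value 178, running total 287.00
- option 3 (87/16 per unit): 3 of 16 → value 3×87/16 = 16.3125, running total 303.31
Total 303.31.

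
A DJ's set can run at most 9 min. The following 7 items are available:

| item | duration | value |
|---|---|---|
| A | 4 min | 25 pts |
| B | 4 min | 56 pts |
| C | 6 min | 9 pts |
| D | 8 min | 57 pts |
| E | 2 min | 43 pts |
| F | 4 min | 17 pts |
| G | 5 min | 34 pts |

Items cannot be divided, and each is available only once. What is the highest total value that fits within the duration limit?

This is a 0/1 knapsack; check combinations near the capacity.
- B+E: duration 4+2=6, value 56+43=99
- B+G: duration 4+5=9, value 56+34=90
- A+B: duration 4+4=8, value 25+56=81
- E+G: duration 2+5=7, value 43+34=77
- B+F: duration 4+4=8, value 56+17=73
Best: 99 pts.

99 pts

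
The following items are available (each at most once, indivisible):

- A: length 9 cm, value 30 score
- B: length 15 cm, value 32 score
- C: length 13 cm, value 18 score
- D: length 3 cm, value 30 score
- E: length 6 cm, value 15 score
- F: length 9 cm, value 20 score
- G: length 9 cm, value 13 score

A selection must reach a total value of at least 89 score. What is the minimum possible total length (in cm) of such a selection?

Subsets with value ≥ 89, sorted by total length:
- A+D+E+F: length 27, value 95
- A+B+D: length 27, value 92
- A+D+F+G: length 30, value 93
Minimum length: 27 cm.

27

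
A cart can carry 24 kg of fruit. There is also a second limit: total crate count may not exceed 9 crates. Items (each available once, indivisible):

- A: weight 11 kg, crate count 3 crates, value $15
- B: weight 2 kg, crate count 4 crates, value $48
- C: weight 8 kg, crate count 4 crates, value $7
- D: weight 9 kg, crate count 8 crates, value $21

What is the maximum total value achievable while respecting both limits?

Feasible sets respecting both limits:
- A+B: weight 13, crate count 7, value 63
- B+C: weight 10, crate count 8, value 55
- B: weight 2, crate count 4, value 48
Best: $63.

$63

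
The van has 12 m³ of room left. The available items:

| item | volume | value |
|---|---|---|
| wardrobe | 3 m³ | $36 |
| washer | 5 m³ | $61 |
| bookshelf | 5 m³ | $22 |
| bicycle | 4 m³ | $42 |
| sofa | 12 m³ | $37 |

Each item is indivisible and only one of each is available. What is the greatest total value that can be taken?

Check high-value combinations within 12 m³:
- wardrobe+washer+bicycle: volume 3+5+4=12, value 36+61+42=139
- washer+bicycle: volume 5+4=9, value 61+42=103
- wardrobe+bookshelf+bicycle: volume 3+5+4=12, value 36+22+42=100
- wardrobe+washer: volume 3+5=8, value 36+61=97
- washer+bookshelf: volume 5+5=10, value 61+22=83
Best: $139.

$139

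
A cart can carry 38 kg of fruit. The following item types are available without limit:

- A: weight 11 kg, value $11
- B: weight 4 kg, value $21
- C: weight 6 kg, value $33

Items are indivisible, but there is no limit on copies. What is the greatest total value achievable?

$207

Best value-per-unit is C at 33/6; filling with it alone gives 6×33 = 198.
Optimal mix: 2×B + 5×C → weight 38, value 207.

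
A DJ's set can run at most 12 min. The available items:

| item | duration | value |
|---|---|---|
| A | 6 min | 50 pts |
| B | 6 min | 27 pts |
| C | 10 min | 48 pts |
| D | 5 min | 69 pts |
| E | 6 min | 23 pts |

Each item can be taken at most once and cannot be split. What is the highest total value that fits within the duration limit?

119 pts

Check high-value combinations within 12 min:
- A+D: duration 6+5=11, value 50+69=119
- B+D: duration 6+5=11, value 27+69=96
- D+E: duration 5+6=11, value 69+23=92
- A+B: duration 6+6=12, value 50+27=77
Best: 119 pts.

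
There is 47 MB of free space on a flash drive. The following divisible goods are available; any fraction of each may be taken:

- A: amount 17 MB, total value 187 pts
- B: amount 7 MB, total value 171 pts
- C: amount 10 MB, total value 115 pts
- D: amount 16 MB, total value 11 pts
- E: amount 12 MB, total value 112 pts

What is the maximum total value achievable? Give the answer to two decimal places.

Take in order of value per unit:
- B (171/7 per unit): all 7 → value 171, running total 171.00
- C (115/10 per unit): all 10 → value 115, running total 286.00
- A (187/17 per unit): all 17 → value 187, running total 473.00
- E (112/12 per unit): all 12 → value 112, running total 585.00
- D (11/16 per unit): 1 of 16 → value 1×11/16 = 0.6875, running total 585.69
Total 585.69.

585.69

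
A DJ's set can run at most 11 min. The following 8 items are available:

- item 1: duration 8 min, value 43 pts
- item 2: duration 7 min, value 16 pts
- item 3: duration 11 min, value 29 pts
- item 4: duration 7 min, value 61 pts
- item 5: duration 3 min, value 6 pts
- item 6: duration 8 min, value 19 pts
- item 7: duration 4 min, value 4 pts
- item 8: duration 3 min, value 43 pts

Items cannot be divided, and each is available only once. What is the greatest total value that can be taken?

Check high-value combinations within 11 min:
- item 4+item 8: duration 7+3=10, value 61+43=104
- item 1+item 8: duration 8+3=11, value 43+43=86
- item 4+item 5: duration 7+3=10, value 61+6=67
- item 4+item 7: duration 7+4=11, value 61+4=65
- item 6+item 8: duration 8+3=11, value 19+43=62
Best: 104 pts.

104 pts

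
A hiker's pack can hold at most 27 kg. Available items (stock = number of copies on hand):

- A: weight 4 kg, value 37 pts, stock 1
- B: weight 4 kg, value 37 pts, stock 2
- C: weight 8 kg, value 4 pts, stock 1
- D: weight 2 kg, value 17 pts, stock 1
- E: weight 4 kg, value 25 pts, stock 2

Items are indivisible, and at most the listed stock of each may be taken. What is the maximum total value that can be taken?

Best selections within weight 27 and stock limits:
- 1×A + 2×B + 1×D + 2×E: weight 22, value 178
- 1×A + 2×B + 2×E: weight 20, value 161
- 1×A + 2×B + 1×C + 1×D + 1×E: weight 26, value 157
- 1×A + 2×B + 1×D + 1×E: weight 18, value 153
Best: 178 pts.

178 pts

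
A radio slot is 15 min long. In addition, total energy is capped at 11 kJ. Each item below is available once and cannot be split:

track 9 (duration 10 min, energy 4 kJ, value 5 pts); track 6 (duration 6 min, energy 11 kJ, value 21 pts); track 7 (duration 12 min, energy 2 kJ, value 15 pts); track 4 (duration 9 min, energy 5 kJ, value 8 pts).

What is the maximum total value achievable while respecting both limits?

Feasible sets respecting both limits:
- track 6: duration 6, energy 11, value 21
- track 7: duration 12, energy 2, value 15
- track 4: duration 9, energy 5, value 8
- track 9: duration 10, energy 4, value 5
Best: 21 pts.

21 pts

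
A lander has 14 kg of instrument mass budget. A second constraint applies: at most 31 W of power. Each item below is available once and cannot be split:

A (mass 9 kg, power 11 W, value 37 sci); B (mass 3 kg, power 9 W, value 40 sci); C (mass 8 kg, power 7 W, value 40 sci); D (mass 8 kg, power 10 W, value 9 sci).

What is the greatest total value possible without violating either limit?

80 sci

Feasible sets respecting both limits:
- B+C: mass 11, power 16, value 80
- A+B: mass 12, power 20, value 77
- B+D: mass 11, power 19, value 49
- B: mass 3, power 9, value 40
Best: 80 sci.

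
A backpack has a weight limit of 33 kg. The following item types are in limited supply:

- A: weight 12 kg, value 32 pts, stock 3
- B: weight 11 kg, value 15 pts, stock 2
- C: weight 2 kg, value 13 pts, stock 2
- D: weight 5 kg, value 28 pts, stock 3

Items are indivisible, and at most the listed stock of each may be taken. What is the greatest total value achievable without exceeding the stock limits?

142 pts

Top feasible selections:
- 1×A + 2×C + 3×D: weight 31, value 142
- 1×A + 1×C + 3×D: weight 29, value 129
Best: 142 pts.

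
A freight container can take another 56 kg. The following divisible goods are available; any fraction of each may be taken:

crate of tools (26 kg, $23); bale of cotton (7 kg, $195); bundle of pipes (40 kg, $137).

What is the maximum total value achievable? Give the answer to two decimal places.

339.96

Take in order of value per unit:
- bale of cotton (195/7 per unit): all 7 → value 195, running total 195.00
- bundle of pipes (137/40 per unit): all 40 → value 137, running total 332.00
- crate of tools (23/26 per unit): 9 of 26 → value 9×23/26 = 7.9615, running total 339.96
Total 339.96.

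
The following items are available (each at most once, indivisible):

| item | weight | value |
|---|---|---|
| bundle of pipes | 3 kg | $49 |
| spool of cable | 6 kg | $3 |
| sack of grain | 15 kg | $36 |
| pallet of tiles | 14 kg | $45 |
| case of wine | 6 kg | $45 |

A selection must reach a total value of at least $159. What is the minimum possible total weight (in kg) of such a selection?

38

Subsets with value ≥ 159, sorted by total weight:
- bundle of pipes+sack of grain+pallet of tiles+case of wine: weight 38, value 175
- bundle of pipes+spool of cable+sack of grain+pallet of tiles+case of wine: weight 44, value 178
Minimum weight: 38 kg.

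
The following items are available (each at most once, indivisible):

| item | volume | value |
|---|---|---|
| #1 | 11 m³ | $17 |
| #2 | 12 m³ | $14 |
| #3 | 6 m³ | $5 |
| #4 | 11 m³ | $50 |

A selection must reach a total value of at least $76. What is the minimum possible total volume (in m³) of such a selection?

Subsets with value ≥ 76, sorted by total volume:
- #1+#2+#4: volume 34, value 81
- #1+#2+#3+#4: volume 40, value 86
Minimum volume: 34 m³.

34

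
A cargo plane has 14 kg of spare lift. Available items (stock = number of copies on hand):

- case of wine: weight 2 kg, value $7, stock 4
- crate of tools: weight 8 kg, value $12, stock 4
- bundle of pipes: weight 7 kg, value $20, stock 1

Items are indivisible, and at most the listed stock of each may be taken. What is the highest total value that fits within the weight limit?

Best selections within weight 14 and stock limits:
- 3×case of wine + 1×bundle of pipes: weight 13, value 41
- 2×case of wine + 1×bundle of pipes: weight 11, value 34
Best: $41.

$41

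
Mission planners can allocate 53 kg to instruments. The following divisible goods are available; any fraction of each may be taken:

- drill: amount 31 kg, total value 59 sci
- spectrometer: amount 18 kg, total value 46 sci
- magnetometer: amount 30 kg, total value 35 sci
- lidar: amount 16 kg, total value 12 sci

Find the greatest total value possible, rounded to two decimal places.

109.67

Take in order of value per unit:
- spectrometer (46/18 per unit): all 18 → value 46, running total 46.00
- drill (59/31 per unit): all 31 → value 59, running total 105.00
- magnetometer (35/30 per unit): 4 of 30 → value 4×35/30 = 4.6667, running total 109.67
Total 109.67.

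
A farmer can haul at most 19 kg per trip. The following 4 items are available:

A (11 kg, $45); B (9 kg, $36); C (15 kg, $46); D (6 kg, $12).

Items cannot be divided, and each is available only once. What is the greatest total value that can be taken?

Check high-value combinations within 19 kg:
- A+D: weight 11+6=17, value 45+12=57
- B+D: weight 9+6=15, value 36+12=48
- C: weight 15, value 46
- A: weight 11, value 45
Best: $57.

$57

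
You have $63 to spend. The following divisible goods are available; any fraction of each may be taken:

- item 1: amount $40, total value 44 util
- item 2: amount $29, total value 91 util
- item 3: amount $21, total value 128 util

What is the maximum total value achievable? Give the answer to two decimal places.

Take in order of value per unit:
- item 3 (128/21 per unit): all 21 → value 128, running total 128.00
- item 2 (91/29 per unit): all 29 → value 91, running total 219.00
- item 1 (44/40 per unit): 13 of 40 → value 13×44/40 = 14.3000, running total 233.30
Total 233.30.

233.30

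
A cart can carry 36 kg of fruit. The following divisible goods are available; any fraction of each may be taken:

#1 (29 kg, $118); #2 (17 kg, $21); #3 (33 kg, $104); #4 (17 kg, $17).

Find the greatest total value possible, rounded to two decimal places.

Take in order of value per unit:
- #1 (118/29 per unit): all 29 → value 118, running total 118.00
- #3 (104/33 per unit): 7 of 33 → value 7×104/33 = 22.0606, running total 140.06
Total 140.06.

140.06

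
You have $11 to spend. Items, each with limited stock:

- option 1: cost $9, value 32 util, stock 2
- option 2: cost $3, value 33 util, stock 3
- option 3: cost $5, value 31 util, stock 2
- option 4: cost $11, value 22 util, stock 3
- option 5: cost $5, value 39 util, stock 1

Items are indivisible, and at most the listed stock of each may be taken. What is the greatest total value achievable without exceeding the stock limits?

105 util

Top feasible selections:
- 2×option 2 + 1×option 5: cost 11, value 105
- 3×option 2: cost 9, value 99
Best: 105 util.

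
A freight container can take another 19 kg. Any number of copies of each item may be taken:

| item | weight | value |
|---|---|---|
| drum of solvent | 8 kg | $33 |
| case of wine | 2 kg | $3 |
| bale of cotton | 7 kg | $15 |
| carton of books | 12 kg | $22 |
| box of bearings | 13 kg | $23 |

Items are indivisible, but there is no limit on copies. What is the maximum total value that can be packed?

$69

Best value-per-unit is drum of solvent at 33/8; filling with it alone gives 2×33 = 66.
Optimal mix: 2×drum of solvent + 1×case of wine → weight 18, value 69.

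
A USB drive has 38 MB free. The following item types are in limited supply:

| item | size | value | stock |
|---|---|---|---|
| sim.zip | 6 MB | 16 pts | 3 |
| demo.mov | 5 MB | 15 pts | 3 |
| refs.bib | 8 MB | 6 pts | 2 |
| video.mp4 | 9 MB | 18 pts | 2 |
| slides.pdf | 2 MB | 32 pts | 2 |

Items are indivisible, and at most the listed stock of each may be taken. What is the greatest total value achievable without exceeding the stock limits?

157 pts

Best selections within size 38 and stock limits:
- 3×sim.zip + 3×demo.mov + 2×slides.pdf: size 37, value 157
- 1×sim.zip + 2×demo.mov + 2×video.mp4 + 2×slides.pdf: size 38, value 146
Best: 157 pts.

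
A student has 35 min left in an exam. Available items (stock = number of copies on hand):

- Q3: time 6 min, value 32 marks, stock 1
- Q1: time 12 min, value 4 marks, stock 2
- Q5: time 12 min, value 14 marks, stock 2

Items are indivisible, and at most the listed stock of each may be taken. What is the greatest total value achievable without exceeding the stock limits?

60 marks

Best selections within time 35 and stock limits:
- 1×Q3 + 2×Q5: time 30, value 60
- 1×Q3 + 1×Q1 + 1×Q5: time 30, value 50
- 1×Q3 + 1×Q5: time 18, value 46
Best: 60 marks.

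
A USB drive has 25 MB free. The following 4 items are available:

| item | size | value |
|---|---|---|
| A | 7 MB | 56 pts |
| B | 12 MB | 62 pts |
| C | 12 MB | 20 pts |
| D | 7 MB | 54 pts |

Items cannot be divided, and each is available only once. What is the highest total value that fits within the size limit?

118 pts

Check high-value combinations within 25 MB:
- A+B: size 7+12=19, value 56+62=118
- B+D: size 12+7=19, value 62+54=116
- A+D: size 7+7=14, value 56+54=110
- B+C: size 12+12=24, value 62+20=82
- A+C: size 7+12=19, value 56+20=76
Best: 118 pts.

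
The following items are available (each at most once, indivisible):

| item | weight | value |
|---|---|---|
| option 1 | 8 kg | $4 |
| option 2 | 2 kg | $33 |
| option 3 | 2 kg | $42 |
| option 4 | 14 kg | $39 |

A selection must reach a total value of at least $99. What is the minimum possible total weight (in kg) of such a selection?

Subsets with value ≥ 99, sorted by total weight:
- option 2+option 3+option 4: weight 18, value 114
- option 1+option 2+option 3+option 4: weight 26, value 118
Minimum weight: 18 kg.

18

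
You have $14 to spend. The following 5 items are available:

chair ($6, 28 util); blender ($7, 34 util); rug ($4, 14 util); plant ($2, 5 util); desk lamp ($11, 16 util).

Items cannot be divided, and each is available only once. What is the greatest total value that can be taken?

This is a 0/1 knapsack; check combinations near the capacity.
- chair+blender: cost 6+7=13, value 28+34=62
- blender+rug+plant: cost 7+4+2=13, value 34+14+5=53
- blender+rug: cost 7+4=11, value 34+14=48
Best: 62 util.

62 util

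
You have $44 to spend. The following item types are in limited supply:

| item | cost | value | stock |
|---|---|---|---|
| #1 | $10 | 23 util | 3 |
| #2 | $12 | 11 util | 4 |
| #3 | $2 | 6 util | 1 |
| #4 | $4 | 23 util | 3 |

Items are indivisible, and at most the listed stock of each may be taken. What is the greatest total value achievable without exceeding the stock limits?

144 util

Best selections within cost 44 and stock limits:
- 3×#1 + 1×#3 + 3×#4: cost 44, value 144
- 3×#1 + 3×#4: cost 42, value 138
- 2×#1 + 1×#2 + 3×#4: cost 44, value 126
Best: 144 util.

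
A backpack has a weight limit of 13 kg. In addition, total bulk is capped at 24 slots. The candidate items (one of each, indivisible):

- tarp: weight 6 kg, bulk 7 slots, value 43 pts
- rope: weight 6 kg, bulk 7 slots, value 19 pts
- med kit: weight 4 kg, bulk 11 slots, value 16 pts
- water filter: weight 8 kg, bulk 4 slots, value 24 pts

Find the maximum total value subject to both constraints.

Feasible sets respecting both limits:
- tarp+rope: weight 12, bulk 14, value 62
- tarp+med kit: weight 10, bulk 18, value 59
- tarp: weight 6, bulk 7, value 43
- med kit+water filter: weight 12, bulk 15, value 40
Best: 62 pts.

62 pts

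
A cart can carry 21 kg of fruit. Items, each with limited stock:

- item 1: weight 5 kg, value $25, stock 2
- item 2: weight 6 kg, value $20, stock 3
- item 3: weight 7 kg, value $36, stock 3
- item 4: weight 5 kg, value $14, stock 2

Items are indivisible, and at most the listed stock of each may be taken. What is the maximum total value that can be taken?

$108

Best selections within weight 21 and stock limits:
- 3×item 3: weight 21, value 108
- 1×item 1 + 2×item 3: weight 19, value 97
- 1×item 2 + 2×item 3: weight 20, value 92
- 2×item 1 + 1×item 3: weight 17, value 86
Best: $108.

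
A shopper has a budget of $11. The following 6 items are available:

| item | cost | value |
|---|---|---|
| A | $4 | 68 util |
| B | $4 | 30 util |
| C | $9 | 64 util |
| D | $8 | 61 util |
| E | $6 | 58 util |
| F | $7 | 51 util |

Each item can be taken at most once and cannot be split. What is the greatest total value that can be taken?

126 util

Check high-value combinations within $11:
- A+E: cost 4+6=10, value 68+58=126
- A+F: cost 4+7=11, value 68+51=119
- A+B: cost 4+4=8, value 68+30=98
- B+E: cost 4+6=10, value 30+58=88
- B+F: cost 4+7=11, value 30+51=81
Best: 126 util.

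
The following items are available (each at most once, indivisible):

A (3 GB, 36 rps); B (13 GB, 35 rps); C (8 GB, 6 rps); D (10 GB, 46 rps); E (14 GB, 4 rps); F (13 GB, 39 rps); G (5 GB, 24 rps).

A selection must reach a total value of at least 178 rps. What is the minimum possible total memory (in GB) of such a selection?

Subsets with value ≥ 178, sorted by total memory:
- A+B+D+F+G: memory 44, value 180
- A+B+C+D+F+G: memory 52, value 186
- A+B+D+E+F+G: memory 58, value 184
Minimum memory: 44 GB.

44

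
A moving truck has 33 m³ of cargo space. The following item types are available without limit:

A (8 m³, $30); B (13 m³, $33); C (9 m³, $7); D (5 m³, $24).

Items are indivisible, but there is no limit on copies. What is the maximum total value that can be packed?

Best value-per-unit is D at 24/5; filling with it alone gives 6×24 = 144.
Optimal mix: 1×A + 5×D → volume 33, value 150.

$150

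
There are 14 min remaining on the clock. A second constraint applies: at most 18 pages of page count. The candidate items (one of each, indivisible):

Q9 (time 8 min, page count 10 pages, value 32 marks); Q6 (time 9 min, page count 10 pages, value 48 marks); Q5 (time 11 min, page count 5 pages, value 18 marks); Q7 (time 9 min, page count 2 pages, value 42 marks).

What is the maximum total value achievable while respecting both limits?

Feasible sets respecting both limits:
- Q6: time 9, page count 10, value 48
- Q7: time 9, page count 2, value 42
- Q9: time 8, page count 10, value 32
Best: 48 marks.

48 marks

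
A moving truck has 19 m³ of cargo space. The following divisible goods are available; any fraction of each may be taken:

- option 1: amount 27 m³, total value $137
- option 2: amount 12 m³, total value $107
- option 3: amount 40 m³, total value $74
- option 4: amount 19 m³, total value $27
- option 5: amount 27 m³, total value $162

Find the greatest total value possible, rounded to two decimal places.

Take in order of value per unit:
- option 2 (107/12 per unit): all 12 → value 107, running total 107.00
- option 5 (162/27 per unit): 7 of 27 → value 7×162/27 = 42.0000, running total 149.00
Total 149.00.

149.00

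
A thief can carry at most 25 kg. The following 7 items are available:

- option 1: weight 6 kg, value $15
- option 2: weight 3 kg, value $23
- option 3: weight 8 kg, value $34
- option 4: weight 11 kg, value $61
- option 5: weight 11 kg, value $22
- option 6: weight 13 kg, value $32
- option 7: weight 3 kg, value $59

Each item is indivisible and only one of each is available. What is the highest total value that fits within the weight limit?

Check high-value combinations within 25 kg:
- option 2+option 3+option 4+option 7: weight 3+8+11+3=25, value 23+34+61+59=177
- option 1+option 2+option 4+option 7: weight 6+3+11+3=23, value 15+23+61+59=158
- option 3+option 4+option 7: weight 8+11+3=22, value 34+61+59=154
- option 2+option 4+option 7: weight 3+11+3=17, value 23+61+59=143
Best: $177.

$177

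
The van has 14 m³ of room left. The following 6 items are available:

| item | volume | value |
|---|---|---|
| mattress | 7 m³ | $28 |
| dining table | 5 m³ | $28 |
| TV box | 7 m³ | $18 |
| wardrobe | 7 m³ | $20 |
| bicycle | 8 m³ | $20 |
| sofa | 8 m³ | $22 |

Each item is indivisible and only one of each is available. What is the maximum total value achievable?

This is a 0/1 knapsack; check combinations near the capacity.
- mattress+dining table: volume 7+5=12, value 28+28=56
- dining table+sofa: volume 5+8=13, value 28+22=50
- dining table+wardrobe: volume 5+7=12, value 28+20=48
Best: $56.

$56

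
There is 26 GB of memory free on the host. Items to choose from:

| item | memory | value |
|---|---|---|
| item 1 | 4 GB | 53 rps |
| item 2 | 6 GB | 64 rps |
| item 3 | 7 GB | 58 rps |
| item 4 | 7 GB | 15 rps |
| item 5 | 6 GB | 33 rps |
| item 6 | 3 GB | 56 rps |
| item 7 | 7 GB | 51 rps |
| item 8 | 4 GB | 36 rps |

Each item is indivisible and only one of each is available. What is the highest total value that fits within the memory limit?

Check high-value combinations within 26 GB:
- item 1+item 2+item 3+item 6+item 8: memory 4+6+7+3+4=24, value 53+64+58+56+36=267
- item 1+item 2+item 3+item 5+item 6: memory 4+6+7+6+3=26, value 53+64+58+33+56=264
- item 1+item 2+item 6+item 7+item 8: memory 4+6+3+7+4=24, value 53+64+56+51+36=260
- item 1+item 2+item 5+item 6+item 7: memory 4+6+6+3+7=26, value 53+64+33+56+51=257
- item 1+item 3+item 6+item 7+item 8: memory 4+7+3+7+4=25, value 53+58+56+51+36=254
Best: 267 rps.

267 rps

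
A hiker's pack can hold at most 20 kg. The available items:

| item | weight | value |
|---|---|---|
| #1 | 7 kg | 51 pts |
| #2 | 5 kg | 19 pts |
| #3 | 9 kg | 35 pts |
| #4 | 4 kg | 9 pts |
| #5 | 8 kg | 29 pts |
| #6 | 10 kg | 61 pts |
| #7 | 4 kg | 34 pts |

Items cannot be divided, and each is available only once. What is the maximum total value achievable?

120 pts

Check high-value combinations within 20 kg:
- #1+#3+#7: weight 7+9+4=20, value 51+35+34=120
- #1+#5+#7: weight 7+8+4=19, value 51+29+34=114
- #2+#6+#7: weight 5+10+4=19, value 19+61+34=114
Best: 120 pts.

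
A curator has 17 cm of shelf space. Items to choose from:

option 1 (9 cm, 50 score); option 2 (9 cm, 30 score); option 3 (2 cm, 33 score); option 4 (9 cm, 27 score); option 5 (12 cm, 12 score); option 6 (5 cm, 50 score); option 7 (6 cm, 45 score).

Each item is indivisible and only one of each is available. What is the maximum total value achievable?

133 score

Check high-value combinations within 17 cm:
- option 1+option 3+option 6: length 9+2+5=16, value 50+33+50=133
- option 3+option 6+option 7: length 2+5+6=13, value 33+50+45=128
- option 1+option 3+option 7: length 9+2+6=17, value 50+33+45=128
- option 2+option 3+option 6: length 9+2+5=16, value 30+33+50=113
- option 3+option 4+option 6: length 2+9+5=16, value 33+27+50=110
Best: 133 score.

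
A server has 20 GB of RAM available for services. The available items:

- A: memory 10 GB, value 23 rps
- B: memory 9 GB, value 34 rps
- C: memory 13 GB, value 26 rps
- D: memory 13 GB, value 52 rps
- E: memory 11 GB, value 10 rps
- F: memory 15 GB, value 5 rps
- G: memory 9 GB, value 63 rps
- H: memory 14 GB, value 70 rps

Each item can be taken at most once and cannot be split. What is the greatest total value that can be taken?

This is a 0/1 knapsack; check combinations near the capacity.
- B+G: memory 9+9=18, value 34+63=97
- A+G: memory 10+9=19, value 23+63=86
- E+G: memory 11+9=20, value 10+63=73
Best: 97 rps.

97 rps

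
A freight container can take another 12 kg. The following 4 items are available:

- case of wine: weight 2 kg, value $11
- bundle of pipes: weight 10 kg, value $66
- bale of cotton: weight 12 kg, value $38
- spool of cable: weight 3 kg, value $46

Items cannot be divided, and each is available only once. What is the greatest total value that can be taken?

This is a 0/1 knapsack; check combinations near the capacity.
- case of wine+bundle of pipes: weight 2+10=12, value 11+66=77
- bundle of pipes: weight 10, value 66
- case of wine+spool of cable: weight 2+3=5, value 11+46=57
- spool of cable: weight 3, value 46
Best: $77.

$77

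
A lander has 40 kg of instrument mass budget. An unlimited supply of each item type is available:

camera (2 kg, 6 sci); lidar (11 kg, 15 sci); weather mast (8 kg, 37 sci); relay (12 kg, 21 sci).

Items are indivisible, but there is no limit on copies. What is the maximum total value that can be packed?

185 sci

Best value-per-unit is weather mast at 37/8, and filling with it alone uses mass 5×8=40. No mix of the others beats 5×37 = 185.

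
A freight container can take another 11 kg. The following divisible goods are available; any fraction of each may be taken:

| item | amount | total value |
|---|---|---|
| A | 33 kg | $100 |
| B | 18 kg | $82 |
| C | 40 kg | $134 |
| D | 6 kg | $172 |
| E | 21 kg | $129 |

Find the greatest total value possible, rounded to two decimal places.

202.71

Take in order of value per unit:
- D (172/6 per unit): all 6 → value 172, running total 172.00
- E (129/21 per unit): 5 of 21 → value 5×129/21 = 30.7143, running total 202.71
Total 202.71.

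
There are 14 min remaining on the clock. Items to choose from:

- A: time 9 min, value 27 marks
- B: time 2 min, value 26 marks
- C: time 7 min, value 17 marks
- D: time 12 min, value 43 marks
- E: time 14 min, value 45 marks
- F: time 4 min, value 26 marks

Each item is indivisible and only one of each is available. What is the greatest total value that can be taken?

69 marks

Check high-value combinations within 14 min:
- B+C+F: time 2+7+4=13, value 26+17+26=69
- B+D: time 2+12=14, value 26+43=69
- A+B: time 9+2=11, value 27+26=53
- A+F: time 9+4=13, value 27+26=53
- B+F: time 2+4=6, value 26+26=52
Best: 69 marks.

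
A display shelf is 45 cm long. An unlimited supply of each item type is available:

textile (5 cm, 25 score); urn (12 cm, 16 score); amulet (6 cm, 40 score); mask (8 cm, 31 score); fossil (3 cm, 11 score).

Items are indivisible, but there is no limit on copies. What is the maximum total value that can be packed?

Best value-per-unit is amulet at 40/6; filling with it alone gives 7×40 = 280.
Optimal mix: 7×amulet + 1×fossil → length 45, value 291.

291 score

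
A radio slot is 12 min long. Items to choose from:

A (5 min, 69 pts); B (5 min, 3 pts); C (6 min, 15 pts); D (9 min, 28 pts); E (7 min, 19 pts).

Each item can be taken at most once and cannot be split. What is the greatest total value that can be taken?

Check high-value combinations within 12 min:
- A+E: duration 5+7=12, value 69+19=88
- A+C: duration 5+6=11, value 69+15=84
- A+B: duration 5+5=10, value 69+3=72
- A: duration 5, value 69
Best: 88 pts.

88 pts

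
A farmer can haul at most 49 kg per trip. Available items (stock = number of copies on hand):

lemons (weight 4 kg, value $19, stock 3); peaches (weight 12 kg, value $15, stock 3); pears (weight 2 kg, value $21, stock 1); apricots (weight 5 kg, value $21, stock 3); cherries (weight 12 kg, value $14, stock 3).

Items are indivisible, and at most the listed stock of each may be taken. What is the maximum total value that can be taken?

$156

Best selections within weight 49 and stock limits:
- 3×lemons + 1×peaches + 1×pears + 3×apricots: weight 41, value 156
- 3×lemons + 1×pears + 3×apricots + 1×cherries: weight 41, value 155
- 2×lemons + 2×peaches + 1×pears + 3×apricots: weight 49, value 152
- 2×lemons + 1×peaches + 1×pears + 3×apricots + 1×cherries: weight 49, value 151
Best: $156.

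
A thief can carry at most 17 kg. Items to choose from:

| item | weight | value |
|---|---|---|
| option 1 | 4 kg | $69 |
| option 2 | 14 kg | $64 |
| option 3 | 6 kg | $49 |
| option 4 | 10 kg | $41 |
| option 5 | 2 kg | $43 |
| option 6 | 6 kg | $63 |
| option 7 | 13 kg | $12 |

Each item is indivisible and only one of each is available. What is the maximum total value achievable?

This is a 0/1 knapsack; check combinations near the capacity.
- option 1+option 3+option 6: weight 4+6+6=16, value 69+49+63=181
- option 1+option 5+option 6: weight 4+2+6=12, value 69+43+63=175
- option 1+option 3+option 5: weight 4+6+2=12, value 69+49+43=161
- option 3+option 5+option 6: weight 6+2+6=14, value 49+43+63=155
Best: $181.

$181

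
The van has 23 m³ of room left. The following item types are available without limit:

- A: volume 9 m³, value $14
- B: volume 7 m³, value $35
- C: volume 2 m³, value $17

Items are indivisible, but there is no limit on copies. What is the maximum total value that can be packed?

Best value-per-unit is C at 17/2, and filling with it alone uses volume 11×2=22. No mix of the others beats 11×17 = 187.

$187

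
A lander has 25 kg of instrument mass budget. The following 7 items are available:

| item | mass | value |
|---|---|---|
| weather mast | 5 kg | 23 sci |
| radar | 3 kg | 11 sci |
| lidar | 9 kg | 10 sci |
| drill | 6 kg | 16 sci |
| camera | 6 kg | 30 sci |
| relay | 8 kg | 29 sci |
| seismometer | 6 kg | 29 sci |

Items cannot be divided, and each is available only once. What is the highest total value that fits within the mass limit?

111 sci

Check high-value combinations within 25 kg:
- weather mast+camera+relay+seismometer: mass 5+6+8+6=25, value 23+30+29+29=111
- radar+camera+relay+seismometer: mass 3+6+8+6=23, value 11+30+29+29=99
- weather mast+drill+camera+seismometer: mass 5+6+6+6=23, value 23+16+30+29=98
- weather mast+drill+camera+relay: mass 5+6+6+8=25, value 23+16+30+29=98
- weather mast+drill+relay+seismometer: mass 5+6+8+6=25, value 23+16+29+29=97
Best: 111 sci.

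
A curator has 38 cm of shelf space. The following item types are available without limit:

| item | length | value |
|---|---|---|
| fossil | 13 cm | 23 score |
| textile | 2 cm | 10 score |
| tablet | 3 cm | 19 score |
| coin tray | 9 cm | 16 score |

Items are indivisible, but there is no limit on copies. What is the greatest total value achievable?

Best value-per-unit is tablet at 19/3; filling with it alone gives 12×19 = 228.
Optimal mix: 1×textile + 12×tablet → length 38, value 238.

238 score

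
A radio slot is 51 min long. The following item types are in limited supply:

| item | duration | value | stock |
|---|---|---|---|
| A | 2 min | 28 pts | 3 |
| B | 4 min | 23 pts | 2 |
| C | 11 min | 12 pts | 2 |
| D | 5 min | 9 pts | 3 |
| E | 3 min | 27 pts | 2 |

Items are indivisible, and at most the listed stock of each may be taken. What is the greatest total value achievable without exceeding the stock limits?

223 pts

Top feasible selections:
- 3×A + 2×B + 1×C + 3×D + 2×E: duration 46, value 223
- 3×A + 2×B + 2×C + 1×D + 2×E: duration 47, value 217
Best: 223 pts.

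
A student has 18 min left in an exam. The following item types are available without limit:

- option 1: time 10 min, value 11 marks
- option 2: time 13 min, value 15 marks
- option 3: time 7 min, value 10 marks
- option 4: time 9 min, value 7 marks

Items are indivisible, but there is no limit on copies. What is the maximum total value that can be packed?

Best value-per-unit is option 3 at 10/7; filling with it alone gives 2×10 = 20.
Optimal mix: 1×option 1 + 1×option 3 → time 17, value 21.

21 marks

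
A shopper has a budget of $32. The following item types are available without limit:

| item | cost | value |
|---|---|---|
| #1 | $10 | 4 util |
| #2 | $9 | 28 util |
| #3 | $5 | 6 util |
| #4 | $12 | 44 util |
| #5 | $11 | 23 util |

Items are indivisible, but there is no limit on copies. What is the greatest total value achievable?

100 util

Best value-per-unit is #4 at 44/12; filling with it alone gives 2×44 = 88.
Optimal mix: 2×#2 + 1×#4 → cost 30, value 100.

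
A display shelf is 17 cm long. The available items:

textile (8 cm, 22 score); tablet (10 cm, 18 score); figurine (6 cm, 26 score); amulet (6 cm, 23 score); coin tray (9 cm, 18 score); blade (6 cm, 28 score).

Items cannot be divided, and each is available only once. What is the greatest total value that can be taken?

54 score

Check high-value combinations within 17 cm:
- figurine+blade: length 6+6=12, value 26+28=54
- amulet+blade: length 6+6=12, value 23+28=51
- textile+blade: length 8+6=14, value 22+28=50
- figurine+amulet: length 6+6=12, value 26+23=49
Best: 54 score.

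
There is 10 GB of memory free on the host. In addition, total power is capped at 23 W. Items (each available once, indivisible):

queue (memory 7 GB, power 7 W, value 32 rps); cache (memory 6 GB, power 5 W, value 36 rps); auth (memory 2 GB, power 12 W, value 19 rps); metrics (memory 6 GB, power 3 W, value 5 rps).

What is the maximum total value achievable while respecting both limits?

55 rps

Feasible sets respecting both limits:
- cache+auth: memory 8, power 17, value 55
- queue+auth: memory 9, power 19, value 51
- cache: memory 6, power 5, value 36
- queue: memory 7, power 7, value 32
Best: 55 rps.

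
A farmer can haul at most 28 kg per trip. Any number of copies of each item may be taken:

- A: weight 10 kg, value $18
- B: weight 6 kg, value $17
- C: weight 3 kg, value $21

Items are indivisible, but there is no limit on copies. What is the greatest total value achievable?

Best value-per-unit is C at 21/3, and filling with it alone uses weight 9×3=27. No mix of the others beats 9×21 = 189.

$189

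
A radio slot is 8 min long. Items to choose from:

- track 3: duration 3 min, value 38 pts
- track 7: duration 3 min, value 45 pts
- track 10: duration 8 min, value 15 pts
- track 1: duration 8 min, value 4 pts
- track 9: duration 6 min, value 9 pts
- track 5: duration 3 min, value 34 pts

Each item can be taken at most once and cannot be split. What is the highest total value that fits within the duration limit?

Check high-value combinations within 8 min:
- track 3+track 7: duration 3+3=6, value 38+45=83
- track 7+track 5: duration 3+3=6, value 45+34=79
- track 3+track 5: duration 3+3=6, value 38+34=72
Best: 83 pts.

83 pts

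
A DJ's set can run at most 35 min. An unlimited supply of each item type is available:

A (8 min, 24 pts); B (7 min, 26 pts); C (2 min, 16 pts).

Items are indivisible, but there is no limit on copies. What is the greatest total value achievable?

Best value-per-unit is C at 16/2, and filling with it alone uses duration 17×2=34. No mix of the others beats 17×16 = 272.

272 pts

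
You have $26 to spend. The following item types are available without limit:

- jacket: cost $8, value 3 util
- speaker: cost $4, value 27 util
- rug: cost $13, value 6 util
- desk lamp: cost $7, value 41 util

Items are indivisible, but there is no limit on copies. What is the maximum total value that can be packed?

Best value-per-unit is speaker at 27/4; filling with it alone gives 6×27 = 162.
Optimal mix: 3×speaker + 2×desk lamp → cost 26, value 163.

163 util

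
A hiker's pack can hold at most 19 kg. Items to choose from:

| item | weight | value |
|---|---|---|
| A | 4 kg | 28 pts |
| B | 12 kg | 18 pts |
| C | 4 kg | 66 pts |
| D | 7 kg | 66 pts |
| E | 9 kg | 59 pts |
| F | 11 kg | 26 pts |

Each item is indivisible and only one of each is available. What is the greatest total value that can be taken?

160 pts

This is a 0/1 knapsack; check combinations near the capacity.
- A+C+D: weight 4+4+7=15, value 28+66+66=160
- A+C+E: weight 4+4+9=17, value 28+66+59=153
- C+D: weight 4+7=11, value 66+66=132
- C+E: weight 4+9=13, value 66+59=125
Best: 160 pts.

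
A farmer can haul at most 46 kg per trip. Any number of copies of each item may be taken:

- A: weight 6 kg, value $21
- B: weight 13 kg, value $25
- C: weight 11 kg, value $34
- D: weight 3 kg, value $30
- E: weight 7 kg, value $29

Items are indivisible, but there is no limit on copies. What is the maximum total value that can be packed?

Best value-per-unit is D at 30/3, and filling with it alone uses weight 15×3=45. No mix of the others beats 15×30 = 450.

$450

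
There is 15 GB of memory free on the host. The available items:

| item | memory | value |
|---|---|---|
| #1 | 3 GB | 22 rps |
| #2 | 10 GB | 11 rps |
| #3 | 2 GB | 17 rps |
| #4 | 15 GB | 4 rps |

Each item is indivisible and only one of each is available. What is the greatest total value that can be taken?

50 rps

This is a 0/1 knapsack; check combinations near the capacity.
- #1+#2+#3: memory 3+10+2=15, value 22+11+17=50
- #1+#3: memory 3+2=5, value 22+17=39
- #1+#2: memory 3+10=13, value 22+11=33
- #2+#3: memory 10+2=12, value 11+17=28
Best: 50 rps.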